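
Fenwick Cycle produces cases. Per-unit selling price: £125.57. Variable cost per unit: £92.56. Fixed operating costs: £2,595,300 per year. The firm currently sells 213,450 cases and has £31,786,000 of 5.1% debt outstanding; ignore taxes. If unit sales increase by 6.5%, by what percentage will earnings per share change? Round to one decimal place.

Total contribution margin = 213,450 × £33.01 = £7,045,984.50.
Operating income = contribution − fixed costs = £7,045,984.50 − £2,595,300 = £4,450,684.50.
Interest = £1,621,086.00, so EBIT − I = £2,829,598.50.
Degree of combined leverage = contribution ÷ (EBIT − I) = £7,045,984.50 ÷ £2,829,598.50 = 2.4901.
%ΔEPS = DCL × %ΔSales = 2.4901 × +6.5% = +16.2%.

+16.2%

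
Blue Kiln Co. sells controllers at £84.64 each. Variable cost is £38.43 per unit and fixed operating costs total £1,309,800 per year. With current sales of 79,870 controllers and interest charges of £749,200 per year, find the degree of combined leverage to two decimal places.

2.26

At 79,870 units, contribution = 79,870 × £46.21 = £3,690,792.70.
Subtracting fixed costs: EBIT = £3,690,792.70 − £1,309,800 = £2,380,992.70. Interest = £749,200.00, so EBIT − I = £1,631,792.70.
DCL = contribution ÷ (EBIT − I) = £3,690,792.70 ÷ £1,631,792.70 = 2.2618.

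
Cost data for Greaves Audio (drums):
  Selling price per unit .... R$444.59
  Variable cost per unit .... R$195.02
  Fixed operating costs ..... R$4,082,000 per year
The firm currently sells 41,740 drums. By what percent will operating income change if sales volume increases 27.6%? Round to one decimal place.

+45.4%

Contribution at this volume is 41,740 × R$249.57 = R$10,417,051.80.
EBIT = R$10,417,051.80 − R$4,082,000 = R$6,335,051.80.
Degree of operating leverage = R$10,417,051.80 / R$6,335,051.80 = 1.6444.
So EBIT moves 1.6444 × (+27.6%) = +45.4%.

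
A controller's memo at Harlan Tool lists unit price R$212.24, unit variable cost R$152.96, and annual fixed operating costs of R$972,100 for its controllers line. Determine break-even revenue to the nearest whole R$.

CM per unit = R$212.24 − R$152.96 = R$59.28; CM ratio = R$59.28 / R$212.24 = 0.2793.
Break-even sales = FC ÷ CM ratio = R$972,100 × R$212.24 / R$59.28 = R$3,480,407.

R$3,480,407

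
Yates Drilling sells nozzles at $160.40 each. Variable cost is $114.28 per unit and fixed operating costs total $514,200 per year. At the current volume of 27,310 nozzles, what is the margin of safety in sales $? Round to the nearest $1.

$2,592,196

Each unit contributes $160.40 − $114.28 = $46.12. Break-even units = $514,200 ÷ $46.12 = 11,149.18; break-even revenue = 11,149.18 × $160.40 = $1,788,327.84.
Current sales = 27,310 × $160.40 = $4,380,524.00.
Margin of safety = $4,380,524.00 − $1,788,327.84 = $2,592,196.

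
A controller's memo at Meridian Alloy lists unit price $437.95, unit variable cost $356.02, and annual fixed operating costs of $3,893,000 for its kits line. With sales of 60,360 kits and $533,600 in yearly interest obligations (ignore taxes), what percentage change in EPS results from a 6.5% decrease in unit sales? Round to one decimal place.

-62.0%

Total contribution margin = 60,360 × $81.93 = $4,945,294.80.
Subtracting fixed costs: EBIT = $4,945,294.80 − $3,893,000 = $1,052,294.80.
Interest = $533,600.00, so EBIT − I = $518,694.80.
DCL = total CM / (EBIT − I) = $4,945,294.80 / $518,694.80 = 9.5341.
EPS therefore changes by 9.5341 × (-6.5%) = -62.0%.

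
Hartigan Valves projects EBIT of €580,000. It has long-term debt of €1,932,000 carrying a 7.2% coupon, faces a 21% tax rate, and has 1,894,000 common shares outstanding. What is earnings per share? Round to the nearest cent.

€0.18

Pre-tax income = €580,000 − €139,104.00 = €440,896.00.
Net income = €440,896.00 × (1 − 0.21) = €348,307.84.
EPS = €348,307.84 ÷ 1,894,000 = €0.18.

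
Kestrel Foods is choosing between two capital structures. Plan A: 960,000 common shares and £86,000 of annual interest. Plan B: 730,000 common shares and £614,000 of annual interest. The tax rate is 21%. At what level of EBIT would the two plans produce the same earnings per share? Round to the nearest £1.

At indifference, (EBIT − 86,000)(1 − t)/960,000 = (EBIT − 614,000)(1 − t)/730,000.
Cancelling (1 − t) and cross-multiplying: 730,000·(EBIT − 86,000) = 960,000·(EBIT − 614,000).
EBIT × (960,000 − 730,000) = 614,000 × 960,000 − 86,000 × 730,000 = 526,660,000,000, so EBIT = 526,660,000,000 ÷ 230,000 = 2,289,826.09.

£2,289,826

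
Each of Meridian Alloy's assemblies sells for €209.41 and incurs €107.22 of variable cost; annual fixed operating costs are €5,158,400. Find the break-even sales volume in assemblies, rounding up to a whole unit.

Contribution margin per unit = €209.41 − €107.22 = €102.19.
Units to break even: €5,158,400 ÷ €102.19 = 50,478.52, rounded up to 50,479.

50,479 assemblies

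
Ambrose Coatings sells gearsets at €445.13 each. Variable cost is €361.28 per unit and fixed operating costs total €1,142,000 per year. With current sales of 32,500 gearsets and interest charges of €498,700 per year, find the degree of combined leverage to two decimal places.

2.51

Contribution at this volume is 32,500 × €83.85 = €2,725,125.00.
Operating income = contribution − fixed costs = €2,725,125.00 − €1,142,000 = €1,583,125.00. Interest = €498,700.00, so EBIT − I = €1,084,425.00.
DCL = contribution ÷ (EBIT − I) = €2,725,125.00 ÷ €1,084,425.00 = 2.5130.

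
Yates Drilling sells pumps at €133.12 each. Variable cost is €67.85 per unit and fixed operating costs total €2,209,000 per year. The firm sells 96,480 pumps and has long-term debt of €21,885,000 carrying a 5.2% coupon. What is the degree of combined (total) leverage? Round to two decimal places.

2.13

Total contribution margin = 96,480 × €65.27 = €6,297,249.60.
Operating income = contribution − fixed costs = €6,297,249.60 − €2,209,000 = €4,088,249.60. Interest = €1,138,020.00.
DOL = €6,297,249.60 ÷ €4,088,249.60 = 1.5403; DFL = €4,088,249.60 ÷ €2,950,229.60 = 1.3857.
Combined leverage = 1.5403 × 1.3857 = 2.1344.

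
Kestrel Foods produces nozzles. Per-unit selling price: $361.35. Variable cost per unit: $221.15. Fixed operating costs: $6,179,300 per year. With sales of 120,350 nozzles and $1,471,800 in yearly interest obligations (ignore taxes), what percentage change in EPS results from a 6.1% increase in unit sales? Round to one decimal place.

At 120,350 units, contribution = 120,350 × $140.20 = $16,873,070.00.
EBIT = $16,873,070.00 − $6,179,300 = $10,693,770.00.
After interest of $1,471,800.00, pre-tax earnings = $9,221,970.00.
Degree of combined leverage = contribution ÷ (EBIT − I) = $16,873,070.00 ÷ $9,221,970.00 = 1.8297.
EPS therefore changes by 1.8297 × (+6.1%) = +11.2%.

+11.2%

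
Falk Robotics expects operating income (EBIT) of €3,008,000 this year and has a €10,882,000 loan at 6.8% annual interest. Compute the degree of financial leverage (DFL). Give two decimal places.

Annual interest charges come to €739,976.00.
DFL = EBIT ÷ (EBIT − I) = €3,008,000 ÷ (€3,008,000 − €739,976.00) = €3,008,000 ÷ €2,268,024.00 = 1.3263.

1.33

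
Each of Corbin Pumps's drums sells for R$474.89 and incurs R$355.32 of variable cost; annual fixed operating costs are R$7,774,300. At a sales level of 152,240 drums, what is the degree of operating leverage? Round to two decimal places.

1.75

Contribution at this volume is 152,240 × R$119.57 = R$18,203,336.80.
EBIT = R$18,203,336.80 − R$7,774,300 = R$10,429,036.80.
So DOL = total CM / EBIT = R$18,203,336.80 / R$10,429,036.80 = 1.7454.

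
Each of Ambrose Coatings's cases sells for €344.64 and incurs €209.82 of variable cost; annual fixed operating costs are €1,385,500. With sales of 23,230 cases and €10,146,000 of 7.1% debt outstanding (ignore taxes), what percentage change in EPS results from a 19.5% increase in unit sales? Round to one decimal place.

At 23,230 units, contribution = 23,230 × €134.82 = €3,131,868.60.
EBIT = €3,131,868.60 − €1,385,500 = €1,746,368.60.
Interest = €720,366.00, so EBIT − I = €1,026,002.60.
DCL = total CM / (EBIT − I) = €3,131,868.60 / €1,026,002.60 = 3.0525.
%ΔEPS = DCL × %ΔSales = 3.0525 × +19.5% = +59.5%.

+59.5%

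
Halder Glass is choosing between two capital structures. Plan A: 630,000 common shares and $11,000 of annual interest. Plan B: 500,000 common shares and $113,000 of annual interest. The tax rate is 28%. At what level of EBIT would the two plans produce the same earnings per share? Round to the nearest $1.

$505,308

Set EPS_A = EPS_B: (EBIT − $11,000)(1 − 0.28) ÷ 630,000 = (EBIT − $113,000)(1 − 0.28) ÷ 500,000.
Cancelling (1 − t) and cross-multiplying: 500,000·(EBIT − 11,000) = 630,000·(EBIT − 113,000).
EBIT × (630,000 − 500,000) = 113,000 × 630,000 − 11,000 × 500,000 = 65,690,000,000, so EBIT = 65,690,000,000 ÷ 130,000 = 505,307.69.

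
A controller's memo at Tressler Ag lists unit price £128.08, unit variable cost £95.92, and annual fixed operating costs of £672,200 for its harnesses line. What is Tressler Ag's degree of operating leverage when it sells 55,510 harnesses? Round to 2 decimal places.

Contribution at this volume is 55,510 × £32.16 = £1,785,201.60.
EBIT = £1,785,201.60 − £672,200 = £1,113,001.60.
So DOL = total CM / EBIT = £1,785,201.60 / £1,113,001.60 = 1.6040.

1.60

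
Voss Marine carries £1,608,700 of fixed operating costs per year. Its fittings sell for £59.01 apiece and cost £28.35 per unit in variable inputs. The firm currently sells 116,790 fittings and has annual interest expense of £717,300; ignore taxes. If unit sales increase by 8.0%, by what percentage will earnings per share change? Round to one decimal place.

Total contribution margin = 116,790 × £30.66 = £3,580,781.40.
Subtracting fixed costs: EBIT = £3,580,781.40 − £1,608,700 = £1,972,081.40.
Interest = £717,300.00, so EBIT − I = £1,254,781.40.
Degree of combined leverage = contribution ÷ (EBIT − I) = £3,580,781.40 ÷ £1,254,781.40 = 2.8537.
EPS therefore changes by 2.8537 × (+8.0%) = +22.8%.

+22.8%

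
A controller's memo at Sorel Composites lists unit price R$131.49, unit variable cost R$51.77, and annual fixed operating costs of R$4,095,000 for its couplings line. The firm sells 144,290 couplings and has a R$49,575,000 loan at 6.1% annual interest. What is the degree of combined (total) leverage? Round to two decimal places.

2.62

At 144,290 units, contribution = 144,290 × R$79.72 = R$11,502,798.80.
Subtracting fixed costs: EBIT = R$11,502,798.80 − R$4,095,000 = R$7,407,798.80. Interest = R$3,024,075.00, so EBIT − I = R$4,383,723.80.
DCL = contribution ÷ (EBIT − I) = R$11,502,798.80 ÷ R$4,383,723.80 = 2.6240.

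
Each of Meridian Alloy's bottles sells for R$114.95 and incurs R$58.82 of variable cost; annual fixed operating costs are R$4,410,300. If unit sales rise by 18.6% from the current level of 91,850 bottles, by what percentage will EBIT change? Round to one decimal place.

+128.7%

Total contribution margin = 91,850 × R$56.13 = R$5,155,540.50.
Operating income = contribution − fixed costs = R$5,155,540.50 − R$4,410,300 = R$745,240.50.
Degree of operating leverage = R$5,155,540.50 / R$745,240.50 = 6.9180.
%ΔEBIT = DOL × %ΔSales = 6.9180 × +18.6% = +128.7%.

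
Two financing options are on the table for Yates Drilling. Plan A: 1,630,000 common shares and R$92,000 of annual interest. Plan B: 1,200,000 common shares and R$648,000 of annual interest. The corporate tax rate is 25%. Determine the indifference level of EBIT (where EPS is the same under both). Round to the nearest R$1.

Set EPS_A = EPS_B: (EBIT − R$92,000)(1 − 0.25) ÷ 1,630,000 = (EBIT − R$648,000)(1 − 0.25) ÷ 1,200,000.
Cancelling (1 − t) and cross-multiplying: 1,200,000·(EBIT − 92,000) = 1,630,000·(EBIT − 648,000).
Solving, EBIT = (648,000·1,630,000 − 92,000·1,200,000) / (1,630,000 − 1,200,000) = 945,840,000,000 / 430,000 = 2,199,627.91.

R$2,199,628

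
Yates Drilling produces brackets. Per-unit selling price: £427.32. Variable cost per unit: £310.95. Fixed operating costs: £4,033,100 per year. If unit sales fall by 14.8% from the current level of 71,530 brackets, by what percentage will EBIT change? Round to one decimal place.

Total contribution margin = 71,530 × £116.37 = £8,323,946.10.
Operating income = contribution − fixed costs = £8,323,946.10 − £4,033,100 = £4,290,846.10.
So DOL = total CM / EBIT = £8,323,946.10 / £4,290,846.10 = 1.9399.
Operating income changes by 1.9399 × -14.8% = -28.7%.

-28.7%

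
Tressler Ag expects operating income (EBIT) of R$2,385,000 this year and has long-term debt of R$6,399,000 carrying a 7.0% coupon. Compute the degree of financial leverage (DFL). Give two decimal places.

Interest = R$447,930.00.
DFL = EBIT ÷ (EBIT − I) = R$2,385,000 ÷ (R$2,385,000 − R$447,930.00) = R$2,385,000 ÷ R$1,937,070.00 = 1.2312.

1.23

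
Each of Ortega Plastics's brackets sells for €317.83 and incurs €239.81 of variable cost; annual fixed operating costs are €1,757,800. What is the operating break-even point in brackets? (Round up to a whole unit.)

Unit CM = price − variable cost = €317.83 − €239.81 = €78.02.
Break-even volume = fixed costs ÷ CM per unit = €1,757,800 ÷ €78.02 = 22,530.12, so 22,531 brackets.

22,531 brackets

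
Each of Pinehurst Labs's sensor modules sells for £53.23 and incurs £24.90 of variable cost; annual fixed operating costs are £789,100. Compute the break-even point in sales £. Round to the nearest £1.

£1,482,661

Contribution margin per unit = £53.23 − £24.90 = £28.33, a CM ratio of £28.33 ÷ £53.23 = 0.5322.
Break-even sales = FC ÷ CM ratio = £789,100 × £53.23 / £28.33 = £1,482,661.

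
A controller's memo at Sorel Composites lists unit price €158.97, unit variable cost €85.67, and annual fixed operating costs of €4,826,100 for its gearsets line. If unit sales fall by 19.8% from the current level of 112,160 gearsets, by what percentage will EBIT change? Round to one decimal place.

Total contribution margin = 112,160 × €73.30 = €8,221,328.00.
Subtracting fixed costs: EBIT = €8,221,328.00 − €4,826,100 = €3,395,228.00.
So DOL = total CM / EBIT = €8,221,328.00 / €3,395,228.00 = 2.4214.
Operating income changes by 2.4214 × -19.8% = -47.9%.

-47.9%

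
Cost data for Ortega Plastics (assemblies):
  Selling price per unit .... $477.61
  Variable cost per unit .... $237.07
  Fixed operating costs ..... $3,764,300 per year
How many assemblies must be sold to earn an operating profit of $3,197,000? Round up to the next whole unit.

28,941 assemblies

Unit CM = price − variable cost = $477.61 − $237.07 = $240.54.
Units = (FC + target) / CM = ($3,764,300 + $3,197,000) / $240.54 = 28,940.30, so 28,941 assemblies.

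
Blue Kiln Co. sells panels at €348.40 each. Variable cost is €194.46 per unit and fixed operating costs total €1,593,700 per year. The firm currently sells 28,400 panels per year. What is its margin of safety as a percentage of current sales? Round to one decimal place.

63.5%

Each unit contributes €348.40 − €194.46 = €153.94. Break-even units = €1,593,700 ÷ €153.94 = 10,352.73; break-even revenue = 10,352.73 × €348.40 = €3,606,892.82.
Current sales = 28,400 × €348.40 = €9,894,560.00.
Margin of safety = (€9,894,560.00 − €3,606,892.82) ÷ €9,894,560.00 = 63.5%.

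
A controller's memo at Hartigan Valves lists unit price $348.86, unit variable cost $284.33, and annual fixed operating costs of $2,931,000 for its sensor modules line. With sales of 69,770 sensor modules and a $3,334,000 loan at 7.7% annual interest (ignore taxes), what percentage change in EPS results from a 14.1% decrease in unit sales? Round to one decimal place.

-48.3%

Total contribution margin = 69,770 × $64.53 = $4,502,258.10.
Operating income = contribution − fixed costs = $4,502,258.10 − $2,931,000 = $1,571,258.10.
After interest of $256,718.00, pre-tax earnings = $1,314,540.10.
Degree of combined leverage = contribution ÷ (EBIT − I) = $4,502,258.10 ÷ $1,314,540.10 = 3.4250.
%ΔEPS = DCL × %ΔSales = 3.4250 × -14.1% = -48.3%.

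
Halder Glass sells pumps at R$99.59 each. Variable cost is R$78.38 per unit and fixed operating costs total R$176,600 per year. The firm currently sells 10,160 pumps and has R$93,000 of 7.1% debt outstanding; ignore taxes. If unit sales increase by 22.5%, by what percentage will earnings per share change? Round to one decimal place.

Total contribution margin = 10,160 × R$21.21 = R$215,493.60.
Subtracting fixed costs: EBIT = R$215,493.60 − R$176,600 = R$38,893.60.
After interest of R$6,603.00, pre-tax earnings = R$32,290.60.
Degree of combined leverage = contribution ÷ (EBIT − I) = R$215,493.60 ÷ R$32,290.60 = 6.6736.
EPS therefore changes by 6.6736 × (+22.5%) = +150.2%.

+150.2%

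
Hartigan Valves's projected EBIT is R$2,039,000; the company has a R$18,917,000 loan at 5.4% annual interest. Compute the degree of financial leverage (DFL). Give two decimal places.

2.00

Interest = R$1,021,518.00.
Degree of financial leverage = EBIT / (EBIT − interest) = R$2,039,000 / R$1,017,482.00 = 2.0040.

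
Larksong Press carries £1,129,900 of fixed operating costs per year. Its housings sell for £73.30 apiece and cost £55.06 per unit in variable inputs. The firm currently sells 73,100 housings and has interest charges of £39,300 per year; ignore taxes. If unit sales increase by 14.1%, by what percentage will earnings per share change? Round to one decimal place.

Contribution at this volume is 73,100 × £18.24 = £1,333,344.00.
Subtracting fixed costs: EBIT = £1,333,344.00 − £1,129,900 = £203,444.00.
Interest = £39,300.00, so EBIT − I = £164,144.00.
Degree of combined leverage = contribution ÷ (EBIT − I) = £1,333,344.00 ÷ £164,144.00 = 8.1230.
%ΔEPS = DCL × %ΔSales = 8.1230 × +14.1% = +114.5%.

+114.5%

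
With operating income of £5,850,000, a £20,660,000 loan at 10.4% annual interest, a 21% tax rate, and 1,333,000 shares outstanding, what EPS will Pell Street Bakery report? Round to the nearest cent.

Pre-tax income = £5,850,000 − £2,148,640.00 = £3,701,360.00.
Net income = £3,701,360.00 × (1 − 0.21) = £2,924,074.40.
Per share: £2,924,074.40 / 1,333,000 shares = £2.19.

£2.19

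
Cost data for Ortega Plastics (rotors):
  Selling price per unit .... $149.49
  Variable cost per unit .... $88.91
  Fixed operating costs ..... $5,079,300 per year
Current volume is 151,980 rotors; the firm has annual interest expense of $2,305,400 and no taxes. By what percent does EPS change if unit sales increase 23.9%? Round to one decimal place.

+120.8%

Total contribution margin = 151,980 × $60.58 = $9,206,948.40.
Subtracting fixed costs: EBIT = $9,206,948.40 − $5,079,300 = $4,127,648.40.
Interest = $2,305,400.00, so EBIT − I = $1,822,248.40.
Degree of combined leverage = contribution ÷ (EBIT − I) = $9,206,948.40 ÷ $1,822,248.40 = 5.0525.
%ΔEPS = DCL × %ΔSales = 5.0525 × +23.9% = +120.8%.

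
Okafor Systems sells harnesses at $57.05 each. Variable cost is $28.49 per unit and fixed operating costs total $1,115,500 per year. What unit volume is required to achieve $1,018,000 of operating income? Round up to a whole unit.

Unit CM = price − variable cost = $57.05 − $28.49 = $28.56.
Need Q such that Q × $28.56 − $1,115,500 = $1,018,000, i.e. Q = $2,133,500 / $28.56 = 74,702.38 → 74,703.

74,703 harnesses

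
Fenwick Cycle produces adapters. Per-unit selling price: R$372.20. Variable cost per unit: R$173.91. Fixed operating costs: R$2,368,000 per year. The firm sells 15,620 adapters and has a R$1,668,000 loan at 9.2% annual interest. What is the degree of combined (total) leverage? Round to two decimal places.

At 15,620 units, contribution = 15,620 × R$198.29 = R$3,097,289.80.
EBIT = R$3,097,289.80 − R$2,368,000 = R$729,289.80. Interest = R$153,456.00, so EBIT − I = R$575,833.80.
DCL = contribution ÷ (EBIT − I) = R$3,097,289.80 ÷ R$575,833.80 = 5.3788.

5.38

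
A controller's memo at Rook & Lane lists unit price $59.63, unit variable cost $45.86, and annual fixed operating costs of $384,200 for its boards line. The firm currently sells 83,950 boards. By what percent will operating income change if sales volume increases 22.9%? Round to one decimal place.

At 83,950 units, contribution = 83,950 × $13.77 = $1,155,991.50.
Operating income = contribution − fixed costs = $1,155,991.50 − $384,200 = $771,791.50.
Degree of operating leverage = $1,155,991.50 / $771,791.50 = 1.4978.
So EBIT moves 1.4978 × (+22.9%) = +34.3%.

+34.3%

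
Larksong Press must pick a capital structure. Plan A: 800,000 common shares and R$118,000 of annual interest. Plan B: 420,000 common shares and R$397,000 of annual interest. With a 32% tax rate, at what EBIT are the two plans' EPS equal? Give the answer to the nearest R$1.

R$705,368

At indifference, (EBIT − 118,000)(1 − t)/800,000 = (EBIT − 397,000)(1 − t)/420,000.
Cancelling (1 − t) and cross-multiplying: 420,000·(EBIT − 118,000) = 800,000·(EBIT − 397,000).
EBIT × (800,000 − 420,000) = 397,000 × 800,000 − 118,000 × 420,000 = 268,040,000,000, so EBIT = 268,040,000,000 ÷ 380,000 = 705,368.42.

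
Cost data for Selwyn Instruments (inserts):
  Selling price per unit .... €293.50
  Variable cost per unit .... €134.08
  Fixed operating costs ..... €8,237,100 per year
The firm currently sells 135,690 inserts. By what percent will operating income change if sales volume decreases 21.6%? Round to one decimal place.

-34.9%

At 135,690 units, contribution = 135,690 × €159.42 = €21,631,699.80.
EBIT = €21,631,699.80 − €8,237,100 = €13,394,599.80.
Degree of operating leverage = €21,631,699.80 / €13,394,599.80 = 1.6150.
%ΔEBIT = DOL × %ΔSales = 1.6150 × -21.6% = -34.9%.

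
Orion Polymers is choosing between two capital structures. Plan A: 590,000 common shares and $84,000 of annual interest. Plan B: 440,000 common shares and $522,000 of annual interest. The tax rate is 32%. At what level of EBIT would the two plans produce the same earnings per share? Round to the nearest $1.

$1,806,800

At indifference, (EBIT − 84,000)(1 − t)/590,000 = (EBIT − 522,000)(1 − t)/440,000.
Cancelling (1 − t) and cross-multiplying: 440,000·(EBIT − 84,000) = 590,000·(EBIT − 522,000).
Solving, EBIT = (522,000·590,000 − 84,000·440,000) / (590,000 − 440,000) = 271,020,000,000 / 150,000 = 1,806,800.00.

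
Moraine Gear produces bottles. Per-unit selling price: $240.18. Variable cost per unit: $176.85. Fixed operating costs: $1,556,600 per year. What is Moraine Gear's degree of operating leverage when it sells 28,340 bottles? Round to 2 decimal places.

7.54

Contribution at this volume is 28,340 × $63.33 = $1,794,772.20.
EBIT = $1,794,772.20 − $1,556,600 = $238,172.20.
Degree of operating leverage = $1,794,772.20 / $238,172.20 = 7.5356.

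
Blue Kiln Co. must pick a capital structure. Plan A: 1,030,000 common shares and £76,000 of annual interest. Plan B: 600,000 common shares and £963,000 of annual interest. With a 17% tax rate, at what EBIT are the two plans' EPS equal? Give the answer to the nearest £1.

£2,200,674

Set EPS_A = EPS_B: (EBIT − £76,000)(1 − 0.17) ÷ 1,030,000 = (EBIT − £963,000)(1 − 0.17) ÷ 600,000.
Cancelling (1 − t) and cross-multiplying: 600,000·(EBIT − 76,000) = 1,030,000·(EBIT − 963,000).
Solving, EBIT = (963,000·1,030,000 − 76,000·600,000) / (1,030,000 − 600,000) = 946,290,000,000 / 430,000 = 2,200,674.42.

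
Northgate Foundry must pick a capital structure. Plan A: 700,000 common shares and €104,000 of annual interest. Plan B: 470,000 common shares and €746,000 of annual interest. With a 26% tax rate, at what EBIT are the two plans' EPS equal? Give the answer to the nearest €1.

€2,057,913

Set EPS_A = EPS_B: (EBIT − €104,000)(1 − 0.26) ÷ 700,000 = (EBIT − €746,000)(1 − 0.26) ÷ 470,000.
The (1 − t) factor cancels: (EBIT − 104,000) × 470,000 = (EBIT − 746,000) × 700,000.
EBIT × (700,000 − 470,000) = 746,000 × 700,000 − 104,000 × 470,000 = 473,320,000,000, so EBIT = 473,320,000,000 ÷ 230,000 = 2,057,913.04.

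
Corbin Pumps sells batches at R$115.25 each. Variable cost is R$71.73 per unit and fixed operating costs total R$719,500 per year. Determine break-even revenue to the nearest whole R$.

R$1,905,385

CM per unit = R$115.25 − R$71.73 = R$43.52; CM ratio = R$43.52 / R$115.25 = 0.3776.
Break-even revenue = fixed costs × price ÷ CM = R$719,500 × R$115.25 ÷ R$43.52 = R$1,905,385.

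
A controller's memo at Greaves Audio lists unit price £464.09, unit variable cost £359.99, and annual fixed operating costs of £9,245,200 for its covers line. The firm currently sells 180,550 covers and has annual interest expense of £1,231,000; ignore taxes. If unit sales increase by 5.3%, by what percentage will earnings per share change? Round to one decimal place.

Total contribution margin = 180,550 × £104.10 = £18,795,255.00.
Subtracting fixed costs: EBIT = £18,795,255.00 − £9,245,200 = £9,550,055.00.
Interest = £1,231,000.00, so EBIT − I = £8,319,055.00.
Degree of combined leverage = contribution ÷ (EBIT − I) = £18,795,255.00 ÷ £8,319,055.00 = 2.2593.
%ΔEPS = DCL × %ΔSales = 2.2593 × +5.3% = +12.0%.

+12.0%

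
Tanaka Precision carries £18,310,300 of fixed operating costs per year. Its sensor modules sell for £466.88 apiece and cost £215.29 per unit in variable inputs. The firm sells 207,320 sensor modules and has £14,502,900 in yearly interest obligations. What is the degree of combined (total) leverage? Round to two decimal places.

2.70

Total contribution margin = 207,320 × £251.59 = £52,159,638.80.
EBIT = £52,159,638.80 − £18,310,300 = £33,849,338.80. Interest = £14,502,900.00, so EBIT − I = £19,346,438.80.
Degree of total leverage = total CM / (EBIT − interest) = £52,159,638.80 / £19,346,438.80 = 2.6961.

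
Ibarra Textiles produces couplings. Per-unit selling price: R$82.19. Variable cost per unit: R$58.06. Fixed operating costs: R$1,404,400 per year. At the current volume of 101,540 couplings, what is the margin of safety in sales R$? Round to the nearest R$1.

R$3,561,999

Contribution margin per unit = R$82.19 − R$58.06 = R$24.13. Break-even units = R$1,404,400 ÷ R$24.13 = 58,201.41; break-even revenue = 58,201.41 × R$82.19 = R$4,783,573.81.
Actual sales revenue = 101,540 × R$82.19 = R$8,345,572.60.
Margin of safety = R$8,345,572.60 − R$4,783,573.81 = R$3,561,999.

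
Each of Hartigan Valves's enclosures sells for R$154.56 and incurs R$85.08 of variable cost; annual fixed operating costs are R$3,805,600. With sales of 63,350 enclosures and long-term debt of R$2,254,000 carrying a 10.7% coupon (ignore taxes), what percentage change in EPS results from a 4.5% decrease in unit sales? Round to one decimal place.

At 63,350 units, contribution = 63,350 × R$69.48 = R$4,401,558.00.
Operating income = contribution − fixed costs = R$4,401,558.00 − R$3,805,600 = R$595,958.00.
After interest of R$241,178.00, pre-tax earnings = R$354,780.00.
Degree of combined leverage = contribution ÷ (EBIT − I) = R$4,401,558.00 ÷ R$354,780.00 = 12.4064.
%ΔEPS = DCL × %ΔSales = 12.4064 × -4.5% = -55.8%.

-55.8%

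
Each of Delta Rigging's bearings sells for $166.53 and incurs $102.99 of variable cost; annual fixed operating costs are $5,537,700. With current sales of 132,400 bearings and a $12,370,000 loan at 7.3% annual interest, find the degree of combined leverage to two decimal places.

4.27

Total contribution margin = 132,400 × $63.54 = $8,412,696.00.
EBIT = $8,412,696.00 − $5,537,700 = $2,874,996.00. Interest = $903,010.00.
DOL = $8,412,696.00 ÷ $2,874,996.00 = 2.9262; DFL = $2,874,996.00 ÷ $1,971,986.00 = 1.4579.
Combined leverage = 2.9262 × 1.4579 = 4.2661.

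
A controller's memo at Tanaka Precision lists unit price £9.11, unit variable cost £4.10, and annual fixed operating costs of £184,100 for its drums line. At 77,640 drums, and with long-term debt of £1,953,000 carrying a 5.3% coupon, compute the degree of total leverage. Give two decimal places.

Total contribution margin = 77,640 × £5.01 = £388,976.40.
Subtracting fixed costs: EBIT = £388,976.40 − £184,100 = £204,876.40. Interest = £103,509.00.
DOL = £388,976.40 ÷ £204,876.40 = 1.8986; DFL = £204,876.40 ÷ £101,367.40 = 2.0211.
Combined leverage = 1.8986 × 2.0211 = 3.8373.

3.84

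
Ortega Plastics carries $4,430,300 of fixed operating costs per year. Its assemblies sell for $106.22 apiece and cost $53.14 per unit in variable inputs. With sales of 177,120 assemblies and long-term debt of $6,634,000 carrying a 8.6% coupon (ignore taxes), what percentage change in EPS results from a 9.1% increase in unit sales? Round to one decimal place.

Contribution at this volume is 177,120 × $53.08 = $9,401,529.60.
EBIT = $9,401,529.60 − $4,430,300 = $4,971,229.60.
After interest of $570,524.00, pre-tax earnings = $4,400,705.60.
Degree of combined leverage = contribution ÷ (EBIT − I) = $9,401,529.60 ÷ $4,400,705.60 = 2.1364.
%ΔEPS = DCL × %ΔSales = 2.1364 × +9.1% = +19.4%.

+19.4%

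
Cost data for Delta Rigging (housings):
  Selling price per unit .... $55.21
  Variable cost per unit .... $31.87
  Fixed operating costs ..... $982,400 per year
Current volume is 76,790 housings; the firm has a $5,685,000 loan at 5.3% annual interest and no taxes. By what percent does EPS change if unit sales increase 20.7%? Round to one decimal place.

At 76,790 units, contribution = 76,790 × $23.34 = $1,792,278.60.
EBIT = $1,792,278.60 − $982,400 = $809,878.60.
Interest = $301,305.00, so EBIT − I = $508,573.60.
DCL = total CM / (EBIT − I) = $1,792,278.60 / $508,573.60 = 3.5241.
%ΔEPS = DCL × %ΔSales = 3.5241 × +20.7% = +72.9%.

+72.9%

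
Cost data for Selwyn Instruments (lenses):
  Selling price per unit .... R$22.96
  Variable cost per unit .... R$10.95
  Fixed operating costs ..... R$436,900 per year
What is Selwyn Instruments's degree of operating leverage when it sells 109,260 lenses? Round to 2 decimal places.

At 109,260 units, contribution = 109,260 × R$12.01 = R$1,312,212.60.
EBIT = R$1,312,212.60 − R$436,900 = R$875,312.60.
So DOL = total CM / EBIT = R$1,312,212.60 / R$875,312.60 = 1.4991.

1.50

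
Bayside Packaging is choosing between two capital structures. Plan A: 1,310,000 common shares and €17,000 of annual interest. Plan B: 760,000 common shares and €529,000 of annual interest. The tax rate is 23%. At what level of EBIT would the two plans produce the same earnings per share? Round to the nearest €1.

Set EPS_A = EPS_B: (EBIT − €17,000)(1 − 0.23) ÷ 1,310,000 = (EBIT − €529,000)(1 − 0.23) ÷ 760,000.
Cancelling (1 − t) and cross-multiplying: 760,000·(EBIT − 17,000) = 1,310,000·(EBIT − 529,000).
EBIT × (1,310,000 − 760,000) = 529,000 × 1,310,000 − 17,000 × 760,000 = 680,070,000,000, so EBIT = 680,070,000,000 ÷ 550,000 = 1,236,490.91.

€1,236,491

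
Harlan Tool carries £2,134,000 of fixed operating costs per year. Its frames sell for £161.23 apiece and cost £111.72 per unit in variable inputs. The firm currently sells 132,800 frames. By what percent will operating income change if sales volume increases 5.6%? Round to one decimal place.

+8.3%

Total contribution margin = 132,800 × £49.51 = £6,574,928.00.
Subtracting fixed costs: EBIT = £6,574,928.00 − £2,134,000 = £4,440,928.00.
So DOL = total CM / EBIT = £6,574,928.00 / £4,440,928.00 = 1.4805.
Operating income changes by 1.4805 × +5.6% = +8.3%.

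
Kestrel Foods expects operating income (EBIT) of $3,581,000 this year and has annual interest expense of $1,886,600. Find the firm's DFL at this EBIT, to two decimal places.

2.11

Interest = $1,886,600.00.
DFL = EBIT ÷ (EBIT − I) = $3,581,000 ÷ ($3,581,000 − $1,886,600.00) = $3,581,000 ÷ $1,694,400.00 = 2.1134.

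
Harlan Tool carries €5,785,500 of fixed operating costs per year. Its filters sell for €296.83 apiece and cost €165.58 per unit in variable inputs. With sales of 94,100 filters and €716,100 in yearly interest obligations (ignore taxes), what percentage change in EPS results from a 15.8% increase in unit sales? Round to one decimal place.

+33.4%

At 94,100 units, contribution = 94,100 × €131.25 = €12,350,625.00.
Subtracting fixed costs: EBIT = €12,350,625.00 − €5,785,500 = €6,565,125.00.
After interest of €716,100.00, pre-tax earnings = €5,849,025.00.
Degree of combined leverage = contribution ÷ (EBIT − I) = €12,350,625.00 ÷ €5,849,025.00 = 2.1116.
EPS therefore changes by 2.1116 × (+15.8%) = +33.4%.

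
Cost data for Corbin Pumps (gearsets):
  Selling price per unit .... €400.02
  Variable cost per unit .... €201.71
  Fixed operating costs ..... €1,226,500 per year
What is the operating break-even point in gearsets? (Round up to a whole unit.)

6,185 gearsets

Unit CM = price − variable cost = €400.02 − €201.71 = €198.31.
Break-even volume = fixed costs ÷ CM per unit = €1,226,500 ÷ €198.31 = 6,184.76, so 6,185 gearsets.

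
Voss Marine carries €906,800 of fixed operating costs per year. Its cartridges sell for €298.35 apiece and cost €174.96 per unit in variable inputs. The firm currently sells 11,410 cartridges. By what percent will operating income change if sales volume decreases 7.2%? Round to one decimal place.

-20.2%

Contribution at this volume is 11,410 × €123.39 = €1,407,879.90.
Subtracting fixed costs: EBIT = €1,407,879.90 − €906,800 = €501,079.90.
So DOL = total CM / EBIT = €1,407,879.90 / €501,079.90 = 2.8097.
So EBIT moves 2.8097 × (-7.2%) = -20.2%.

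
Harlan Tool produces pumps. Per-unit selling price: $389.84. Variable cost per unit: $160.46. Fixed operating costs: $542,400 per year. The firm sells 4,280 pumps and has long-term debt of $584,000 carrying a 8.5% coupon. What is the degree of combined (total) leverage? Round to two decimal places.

2.52

Total contribution margin = 4,280 × $229.38 = $981,746.40.
EBIT = $981,746.40 − $542,400 = $439,346.40. Interest = $49,640.00.
DOL = $981,746.40 ÷ $439,346.40 = 2.2346; DFL = $439,346.40 ÷ $389,706.40 = 1.1274.
DCL = DOL × DFL = 2.2346 × 1.1274 = 2.5193.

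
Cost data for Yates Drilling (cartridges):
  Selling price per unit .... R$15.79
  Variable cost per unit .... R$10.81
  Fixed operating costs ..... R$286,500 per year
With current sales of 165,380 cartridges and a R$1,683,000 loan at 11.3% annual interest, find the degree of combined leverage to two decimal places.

2.37

Total contribution margin = 165,380 × R$4.98 = R$823,592.40.
Subtracting fixed costs: EBIT = R$823,592.40 − R$286,500 = R$537,092.40. Interest = R$190,179.00.
DOL = R$823,592.40 ÷ R$537,092.40 = 1.5334; DFL = R$537,092.40 ÷ R$346,913.40 = 1.5482.
Combined leverage = 1.5334 × 1.5482 = 2.3740.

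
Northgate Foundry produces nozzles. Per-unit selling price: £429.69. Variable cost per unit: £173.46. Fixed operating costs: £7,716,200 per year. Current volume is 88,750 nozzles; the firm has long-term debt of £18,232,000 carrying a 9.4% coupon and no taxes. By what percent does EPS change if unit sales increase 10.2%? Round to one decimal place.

+17.4%

Total contribution margin = 88,750 × £256.23 = £22,740,412.50.
EBIT = £22,740,412.50 − £7,716,200 = £15,024,212.50.
Interest = £1,713,808.00, so EBIT − I = £13,310,404.50.
Degree of combined leverage = contribution ÷ (EBIT − I) = £22,740,412.50 ÷ £13,310,404.50 = 1.7085.
%ΔEPS = DCL × %ΔSales = 1.7085 × +10.2% = +17.4%.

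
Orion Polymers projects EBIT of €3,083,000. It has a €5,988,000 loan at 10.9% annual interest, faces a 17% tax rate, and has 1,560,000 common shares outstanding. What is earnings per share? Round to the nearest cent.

€1.29

Interest = €652,692.00, so EBT = €3,083,000 − €652,692.00 = €2,430,308.00.
Net income = €2,430,308.00 × (1 − 0.17) = €2,017,155.64.
Per share: €2,017,155.64 / 1,560,000 shares = €1.29.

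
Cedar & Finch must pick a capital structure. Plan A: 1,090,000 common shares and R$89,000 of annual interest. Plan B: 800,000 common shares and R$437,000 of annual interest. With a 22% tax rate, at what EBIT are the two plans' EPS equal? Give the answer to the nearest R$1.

R$1,397,000

At indifference, (EBIT − 89,000)(1 − t)/1,090,000 = (EBIT − 437,000)(1 − t)/800,000.
The (1 − t) factor cancels: (EBIT − 89,000) × 800,000 = (EBIT − 437,000) × 1,090,000.
EBIT × (1,090,000 − 800,000) = 437,000 × 1,090,000 − 89,000 × 800,000 = 405,130,000,000, so EBIT = 405,130,000,000 ÷ 290,000 = 1,397,000.00.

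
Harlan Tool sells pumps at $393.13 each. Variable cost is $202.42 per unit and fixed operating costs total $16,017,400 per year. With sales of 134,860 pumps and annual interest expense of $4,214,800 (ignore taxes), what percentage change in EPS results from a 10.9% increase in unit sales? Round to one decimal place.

At 134,860 units, contribution = 134,860 × $190.71 = $25,719,150.60.
Subtracting fixed costs: EBIT = $25,719,150.60 − $16,017,400 = $9,701,750.60.
Interest = $4,214,800.00, so EBIT − I = $5,486,950.60.
DCL = total CM / (EBIT − I) = $25,719,150.60 / $5,486,950.60 = 4.6873.
EPS therefore changes by 4.6873 × (+10.9%) = +51.1%.

+51.1%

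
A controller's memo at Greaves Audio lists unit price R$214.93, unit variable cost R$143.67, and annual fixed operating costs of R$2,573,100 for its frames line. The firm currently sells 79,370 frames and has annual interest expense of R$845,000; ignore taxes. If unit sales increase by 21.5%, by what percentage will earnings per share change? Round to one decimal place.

+54.3%

Total contribution margin = 79,370 × R$71.26 = R$5,655,906.20.
Subtracting fixed costs: EBIT = R$5,655,906.20 − R$2,573,100 = R$3,082,806.20.
Interest = R$845,000.00, so EBIT − I = R$2,237,806.20.
DCL = total CM / (EBIT − I) = R$5,655,906.20 / R$2,237,806.20 = 2.5274.
%ΔEPS = DCL × %ΔSales = 2.5274 × +21.5% = +54.3%.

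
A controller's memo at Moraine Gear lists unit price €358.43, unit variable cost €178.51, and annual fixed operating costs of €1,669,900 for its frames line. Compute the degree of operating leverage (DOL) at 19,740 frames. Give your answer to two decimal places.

Total contribution margin = 19,740 × €179.92 = €3,551,620.80.
Operating income = contribution − fixed costs = €3,551,620.80 − €1,669,900 = €1,881,720.80.
Degree of operating leverage = €3,551,620.80 / €1,881,720.80 = 1.8874.

1.89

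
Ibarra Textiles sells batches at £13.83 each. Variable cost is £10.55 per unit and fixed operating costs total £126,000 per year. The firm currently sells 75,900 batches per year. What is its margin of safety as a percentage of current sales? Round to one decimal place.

49.4%

Contribution margin per unit = £13.83 − £10.55 = £3.28. Break-even units = £126,000 ÷ £3.28 = 38,414.63; break-even revenue = 38,414.63 × £13.83 = £531,274.39.
Current sales = 75,900 × £13.83 = £1,049,697.00.
Margin of safety = (£1,049,697.00 − £531,274.39) ÷ £1,049,697.00 = 49.4%.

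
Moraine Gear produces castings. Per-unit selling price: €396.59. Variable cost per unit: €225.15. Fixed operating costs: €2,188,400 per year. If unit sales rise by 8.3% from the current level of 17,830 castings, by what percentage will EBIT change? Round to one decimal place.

At 17,830 units, contribution = 17,830 × €171.44 = €3,056,775.20.
Operating income = contribution − fixed costs = €3,056,775.20 − €2,188,400 = €868,375.20.
Degree of operating leverage = €3,056,775.20 / €868,375.20 = 3.5201.
%ΔEBIT = DOL × %ΔSales = 3.5201 × +8.3% = +29.2%.

+29.2%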